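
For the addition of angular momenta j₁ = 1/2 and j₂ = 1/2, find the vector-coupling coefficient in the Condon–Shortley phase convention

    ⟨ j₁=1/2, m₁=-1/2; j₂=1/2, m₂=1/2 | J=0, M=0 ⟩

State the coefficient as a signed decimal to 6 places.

-0.707107

j₁+j₂−J=1  J+j₁−j₂=0  J−j₁+j₂=0  j₁+j₂+J+1=2
(j₁±m₁, j₂±m₂, J±M) = (0,1,1,0,0,0)
P² = 1/2
sum k=1..1:
  [1] −1/1 = -1
S = -1
C² = P²·S² = 1/2 ; C = -0.707107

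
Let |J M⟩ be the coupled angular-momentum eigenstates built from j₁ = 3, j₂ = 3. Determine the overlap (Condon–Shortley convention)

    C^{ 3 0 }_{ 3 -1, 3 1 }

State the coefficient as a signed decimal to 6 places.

j₁+j₂−J=3  J+j₁−j₂=3  J−j₁+j₂=3  j₁+j₂+J+1=10
(j₁±m₁, j₂±m₂, J±M) = (2,4,4,2,3,3)
P² = 864/25
sum k=1..3:
  [1] −1/72 = -1/72
  [2] +1/8 = 1/8
  [3] −1/24 = -1/24
S = 5/72
C² = P²·S² = 1/6 ; C = +0.408248

+0.408248  (= +√(1/6))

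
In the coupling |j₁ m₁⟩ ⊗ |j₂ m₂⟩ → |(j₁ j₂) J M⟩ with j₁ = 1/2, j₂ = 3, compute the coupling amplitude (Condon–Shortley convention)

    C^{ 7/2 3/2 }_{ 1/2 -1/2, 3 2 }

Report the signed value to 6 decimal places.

√[8·0!1!6!/8! · 0!1!5!1!5!2!] = √(28800/7)
  +(−1)^0/∏(0,0,1,5,0,1)! = 1/120  (running 1/120)
⟨..|..⟩ = √(28800/7)·(1/120) = +0.534522

+0.534522  (= +√(2/7))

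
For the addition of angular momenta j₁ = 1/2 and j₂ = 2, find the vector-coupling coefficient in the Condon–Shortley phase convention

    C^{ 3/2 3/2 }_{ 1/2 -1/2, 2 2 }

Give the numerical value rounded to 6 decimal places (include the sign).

−√(4/5) = -0.894427

triangle: 1!*0!*3!/5! = 6/120
(j±m)!: 0!*1!*4!*0!*3!*0! = 144
prefactor² = (2J+1)*Δ*N² = 144/5
  k=1: −1/(1!*0!*0!*3!*0!*0!) = -1/6
Σ = -1/6  ⇒  CG² = 144/5*(-1/6)² = 4/5
CG = −√(4/5) = -0.894427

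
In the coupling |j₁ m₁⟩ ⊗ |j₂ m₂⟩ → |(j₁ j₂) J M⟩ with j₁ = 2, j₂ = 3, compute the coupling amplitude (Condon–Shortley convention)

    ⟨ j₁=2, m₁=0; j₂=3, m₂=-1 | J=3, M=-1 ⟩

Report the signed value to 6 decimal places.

-0.387298

triangle: 2!*2!*4!/9! = 96/362880
(j±m)!: 2!*2!*2!*4!*2!*4! = 9216
prefactor² = (2J+1)*Δ*N² = 256/15
  k=0: +1/(0!*2!*2!*2!*0!*2!) = 1/16
  k=1: −1/(1!*1!*1!*1!*1!*3!) = -1/6
  k=2: +1/(2!*0!*0!*0!*2!*4!) = 1/96
Σ = -3/32  ⇒  CG² = 256/15*(-3/32)² = 3/20
CG = −√(3/20) = -0.387298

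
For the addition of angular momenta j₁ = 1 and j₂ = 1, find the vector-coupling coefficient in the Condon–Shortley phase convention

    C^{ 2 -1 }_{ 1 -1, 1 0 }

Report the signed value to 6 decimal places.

+0.707107

triangle: 0!×2!×2!/5! = 4/120
(j±m)!: 0!×2!×1!×1!×1!×3! = 12
prefactor² = (2J+1)×Δ×N² = 2
  k=0: +1/(0!×0!×2!×1!×0!×1!) = 1/2
Σ = 1/2  ⇒  CG² = 2×1/2² = 1/2
CG = +√(1/2) = +0.707107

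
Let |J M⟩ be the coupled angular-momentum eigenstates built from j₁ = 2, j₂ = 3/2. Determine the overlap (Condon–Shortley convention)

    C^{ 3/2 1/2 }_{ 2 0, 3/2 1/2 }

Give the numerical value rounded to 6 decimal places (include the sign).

-0.447214

triangle: 2!*2!*1!/6! = 4/720
(j±m)!: 2!*2!*2!*1!*2!*1! = 16
prefactor² = (2J+1)*Δ*N² = 16/45
  k=1: −1/(1!*1!*1!*1!*1!*0!) = -1
  k=2: +1/(2!*0!*0!*0!*2!*1!) = 1/4
Σ = -3/4  ⇒  CG² = 16/45*(-3/4)² = 1/5
CG = −√(1/5) = -0.447214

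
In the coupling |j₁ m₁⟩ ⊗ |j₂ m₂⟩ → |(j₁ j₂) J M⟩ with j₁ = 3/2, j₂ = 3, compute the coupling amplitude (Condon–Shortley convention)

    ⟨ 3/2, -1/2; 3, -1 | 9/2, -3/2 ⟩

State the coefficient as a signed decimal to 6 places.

+√(15/28) = +0.731925

triangle: 0!×3!×6!/10! = 4320/3628800
(j±m)!: 1!×2!×2!×4!×3!×6! = 414720
prefactor² = (2J+1)×Δ×N² = 34560/7
  k=0: +1/(0!×0!×2!×2!×1!×4!) = 1/96
Σ = 1/96  ⇒  CG² = 34560/7×1/96² = 15/28
CG = +√(15/28) = +0.731925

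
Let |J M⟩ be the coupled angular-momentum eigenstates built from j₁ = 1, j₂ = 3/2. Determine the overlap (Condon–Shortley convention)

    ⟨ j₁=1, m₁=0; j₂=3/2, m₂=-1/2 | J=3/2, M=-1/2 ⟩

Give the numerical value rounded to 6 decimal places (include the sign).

√[4·1!1!2!/5! · 1!1!1!2!1!2!] = √(4/15)
  +(−1)^0/∏(0,1,1,1,0,1)! = 1  (running 1)
  +(−1)^1/∏(1,0,0,0,1,2)! = -1/2  (running 1/2)
⟨..|..⟩ = √(4/15)·(1/2) = +0.258199

+0.258199  (= +√(1/15))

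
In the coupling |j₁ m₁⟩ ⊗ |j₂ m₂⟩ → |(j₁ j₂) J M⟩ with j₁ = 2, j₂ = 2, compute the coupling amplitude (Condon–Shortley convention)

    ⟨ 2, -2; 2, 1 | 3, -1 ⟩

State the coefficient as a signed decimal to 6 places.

triangle: 1!·3!·3!/8! = 36/40320
(j±m)!: 0!·4!·3!·1!·2!·4! = 6912
prefactor² = (2J+1)·Δ·N² = 216/5
  k=1: −1/(1!·0!·3!·2!·0!·1!) = -1/12
Σ = -1/12  ⇒  CG² = 216/5·(-1/12)² = 3/10
CG = −√(3/10) = -0.547723

−√(3/10) = -0.547723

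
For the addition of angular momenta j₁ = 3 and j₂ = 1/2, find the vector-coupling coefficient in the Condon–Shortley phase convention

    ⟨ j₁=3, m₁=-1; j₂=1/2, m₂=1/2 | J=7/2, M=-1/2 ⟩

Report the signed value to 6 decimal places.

+√(3/7) ≈ +0.654654

√[8·0!6!1!/8! · 2!4!1!0!3!4!] = √(6912/7)
  +(−1)^0/∏(0,0,4,1,2,0)! = 1/48  (running 1/48)
⟨..|..⟩ = √(6912/7)·(1/48) = +0.654654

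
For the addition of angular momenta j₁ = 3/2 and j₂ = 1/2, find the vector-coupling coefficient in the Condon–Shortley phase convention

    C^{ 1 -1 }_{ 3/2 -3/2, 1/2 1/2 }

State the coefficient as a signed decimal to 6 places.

−√(3/4) = -0.866025

j₁+j₂−J=1  J+j₁−j₂=2  J−j₁+j₂=0  j₁+j₂+J+1=4
(j₁±m₁, j₂±m₂, J±M) = (0,3,1,0,0,2)
P² = 3
sum k=1..1:
  [1] −1/2 = -1/2
S = -1/2
C² = P²·S² = 3/4 ; C = -0.866025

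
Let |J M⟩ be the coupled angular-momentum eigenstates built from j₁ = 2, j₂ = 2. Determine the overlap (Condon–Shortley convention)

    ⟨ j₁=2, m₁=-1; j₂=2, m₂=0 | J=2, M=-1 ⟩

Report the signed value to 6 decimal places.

j₁+j₂−J=2  J+j₁−j₂=2  J−j₁+j₂=2  j₁+j₂+J+1=7
(j₁±m₁, j₂±m₂, J±M) = (1,3,2,2,1,3)
P² = 8/7
sum k=1..2:
  [1] −1/2 = -1/2
  [2] +1/4 = 1/4
S = -1/4
C² = P²·S² = 1/14 ; C = -0.267261

-0.267261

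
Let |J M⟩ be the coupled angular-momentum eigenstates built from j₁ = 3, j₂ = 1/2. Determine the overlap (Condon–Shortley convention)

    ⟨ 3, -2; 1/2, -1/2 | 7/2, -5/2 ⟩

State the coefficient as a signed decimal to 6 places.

√[8·0!6!1!/8! · 1!5!0!1!1!6!] = √(86400/7)
  +(−1)^0/∏(0,0,5,0,1,1)! = 1/120  (running 1/120)
⟨..|..⟩ = √(86400/7)·(1/120) = +0.925820

+0.925820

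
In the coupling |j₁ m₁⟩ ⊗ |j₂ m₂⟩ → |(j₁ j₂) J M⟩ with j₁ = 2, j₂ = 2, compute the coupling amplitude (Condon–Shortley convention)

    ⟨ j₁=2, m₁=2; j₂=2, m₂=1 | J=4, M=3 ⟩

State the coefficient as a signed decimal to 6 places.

j₁+j₂−J=0  J+j₁−j₂=4  J−j₁+j₂=4  j₁+j₂+J+1=9
(j₁±m₁, j₂±m₂, J±M) = (4,0,3,1,7,1)
P² = 10368
sum k=0..0:
  [0] +1/144 = 1/144
S = 1/144
C² = P²·S² = 1/2 ; C = +0.707107

+0.707107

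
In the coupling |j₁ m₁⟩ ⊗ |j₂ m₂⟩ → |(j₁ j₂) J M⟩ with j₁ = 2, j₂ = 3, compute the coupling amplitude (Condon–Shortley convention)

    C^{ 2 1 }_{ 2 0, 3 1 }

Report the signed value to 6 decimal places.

+√(1/7) = +0.377964

j₁+j₂−J=3  J+j₁−j₂=1  J−j₁+j₂=3  j₁+j₂+J+1=8
(j₁±m₁, j₂±m₂, J±M) = (2,2,4,2,3,1)
P² = 36/7
sum k=1..2:
  [1] −1/12 = -1/12
  [2] +1/4 = 1/4
S = 1/6
C² = P²·S² = 1/7 ; C = +0.377964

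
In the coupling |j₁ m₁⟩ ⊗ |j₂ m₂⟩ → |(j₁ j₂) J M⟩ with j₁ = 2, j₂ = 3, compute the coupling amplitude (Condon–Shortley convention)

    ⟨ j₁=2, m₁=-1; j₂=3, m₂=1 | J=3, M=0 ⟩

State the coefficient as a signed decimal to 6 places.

j₁+j₂−J=2  J+j₁−j₂=2  J−j₁+j₂=4  j₁+j₂+J+1=9
(j₁±m₁, j₂±m₂, J±M) = (1,3,4,2,3,3)
P² = 96/5
sum k=1..2:
  [1] −1/12 = -1/12
  [2] +1/8 = 1/8
S = 1/24
C² = P²·S² = 1/30 ; C = +0.182574

+0.182574  (= +√(1/30))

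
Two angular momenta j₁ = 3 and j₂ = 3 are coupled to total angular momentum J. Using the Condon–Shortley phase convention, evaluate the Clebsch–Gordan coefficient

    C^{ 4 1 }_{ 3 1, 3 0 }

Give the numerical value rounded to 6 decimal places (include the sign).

triangle: 2!×4!×4!/11! = 1152/39916800
(j±m)!: 4!×2!×3!×3!×5!×3! = 1244160
prefactor² = (2J+1)×Δ×N² = 124416/385
  k=0: +1/(0!×2!×2!×3!×2!×1!) = 1/48
  k=1: −1/(1!×1!×1!×2!×3!×2!) = -1/24
  k=2: +1/(2!×0!×0!×1!×4!×3!) = 1/288
Σ = -5/288  ⇒  CG² = 124416/385×(-5/288)² = 15/154
CG = −√(15/154) = -0.312094

-0.312094  (= −√(15/154))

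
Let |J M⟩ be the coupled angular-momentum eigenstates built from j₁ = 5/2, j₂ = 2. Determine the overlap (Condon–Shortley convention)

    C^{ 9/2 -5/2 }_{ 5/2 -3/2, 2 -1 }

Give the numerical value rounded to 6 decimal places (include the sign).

+0.745356

triangle: 0!×5!×4!/10! = 2880/3628800
(j±m)!: 1!×4!×1!×3!×2!×7! = 1451520
prefactor² = (2J+1)×Δ×N² = 11520
  k=0: +1/(0!×0!×4!×1!×1!×3!) = 1/144
Σ = 1/144  ⇒  CG² = 11520×1/144² = 5/9
CG = +√(5/9) = +0.745356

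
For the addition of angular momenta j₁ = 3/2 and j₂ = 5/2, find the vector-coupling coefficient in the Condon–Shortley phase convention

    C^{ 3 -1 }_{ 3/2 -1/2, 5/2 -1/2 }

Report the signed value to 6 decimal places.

−√(1/60) = -0.129099

j₁+j₂−J=1  J+j₁−j₂=2  J−j₁+j₂=4  j₁+j₂+J+1=8
(j₁±m₁, j₂±m₂, J±M) = (1,2,2,3,2,4)
P² = 48/5
sum k=0..1:
  [0] +1/8 = 1/8
  [1] −1/6 = -1/6
S = -1/24
C² = P²·S² = 1/60 ; C = -0.129099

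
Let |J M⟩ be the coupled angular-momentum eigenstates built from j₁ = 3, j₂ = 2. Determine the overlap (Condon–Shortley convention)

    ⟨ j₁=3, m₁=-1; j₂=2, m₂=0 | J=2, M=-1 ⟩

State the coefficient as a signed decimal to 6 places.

+0.377964  (= +√(1/7))

triangle: 3!×3!×1!/8! = 36/40320
(j±m)!: 2!×4!×2!×2!×1!×3! = 1152
prefactor² = (2J+1)×Δ×N² = 36/7
  k=1: −1/(1!×2!×3!×1!×0!×0!) = -1/12
  k=2: +1/(2!×1!×2!×0!×1!×1!) = 1/4
Σ = 1/6  ⇒  CG² = 36/7×1/6² = 1/7
CG = +√(1/7) = +0.377964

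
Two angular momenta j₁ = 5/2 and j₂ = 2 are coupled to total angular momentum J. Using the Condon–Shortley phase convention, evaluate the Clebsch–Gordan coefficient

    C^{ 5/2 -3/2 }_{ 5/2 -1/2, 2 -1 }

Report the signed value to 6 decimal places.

−√(6/35) ≈ -0.414039

j₁+j₂−J=2  J+j₁−j₂=3  J−j₁+j₂=2  j₁+j₂+J+1=8
(j₁±m₁, j₂±m₂, J±M) = (2,3,1,3,1,4)
P² = 216/35
sum k=0..1:
  [0] +1/12 = 1/12
  [1] −1/4 = -1/4
S = -1/6
C² = P²·S² = 6/35 ; C = -0.414039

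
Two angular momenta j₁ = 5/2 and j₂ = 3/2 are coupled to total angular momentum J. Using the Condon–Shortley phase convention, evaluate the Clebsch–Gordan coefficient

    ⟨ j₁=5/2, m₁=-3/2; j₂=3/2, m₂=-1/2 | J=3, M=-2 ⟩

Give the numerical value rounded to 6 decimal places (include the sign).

j₁+j₂−J=1  J+j₁−j₂=4  J−j₁+j₂=2  j₁+j₂+J+1=8
(j₁±m₁, j₂±m₂, J±M) = (1,4,1,2,1,5)
P² = 48
sum k=0..1:
  [0] +1/24 = 1/24
  [1] −1/12 = -1/12
S = -1/24
C² = P²·S² = 1/12 ; C = -0.288675

−√(1/12) = -0.288675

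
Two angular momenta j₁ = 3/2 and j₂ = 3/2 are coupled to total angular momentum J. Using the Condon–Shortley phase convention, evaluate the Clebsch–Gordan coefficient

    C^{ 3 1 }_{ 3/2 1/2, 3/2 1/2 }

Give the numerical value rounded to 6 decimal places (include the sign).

triangle: 0!*3!*3!/7! = 36/5040
(j±m)!: 2!*1!*2!*1!*4!*2! = 192
prefactor² = (2J+1)*Δ*N² = 48/5
  k=0: +1/(0!*0!*1!*2!*2!*1!) = 1/4
Σ = 1/4  ⇒  CG² = 48/5*1/4² = 3/5
CG = +√(3/5) = +0.774597

+√(3/5) ≈ +0.774597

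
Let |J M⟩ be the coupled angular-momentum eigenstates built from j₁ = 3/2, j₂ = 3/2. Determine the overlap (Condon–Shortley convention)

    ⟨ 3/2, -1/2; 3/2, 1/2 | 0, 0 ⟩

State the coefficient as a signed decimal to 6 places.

+0.500000

j₁+j₂−J=3  J+j₁−j₂=0  J−j₁+j₂=0  j₁+j₂+J+1=4
(j₁±m₁, j₂±m₂, J±M) = (1,2,2,1,0,0)
P² = 1
sum k=2..2:
  [2] +1/2 = 1/2
S = 1/2
C² = P²·S² = 1/4 ; C = +0.500000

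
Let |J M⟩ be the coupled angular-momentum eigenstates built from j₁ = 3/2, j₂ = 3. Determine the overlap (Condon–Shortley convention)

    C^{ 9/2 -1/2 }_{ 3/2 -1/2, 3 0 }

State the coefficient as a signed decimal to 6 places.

√[10·0!3!6!/10! · 1!2!3!3!4!5!] = √(17280/7)
  +(−1)^0/∏(0,0,2,3,1,3)! = 1/72  (running 1/72)
⟨..|..⟩ = √(17280/7)·(1/72) = +0.690066

+0.690066  (= +√(10/21))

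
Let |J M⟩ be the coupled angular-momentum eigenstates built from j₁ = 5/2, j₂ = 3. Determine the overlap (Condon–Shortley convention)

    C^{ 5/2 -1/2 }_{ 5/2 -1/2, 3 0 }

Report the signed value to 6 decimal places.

triangle: 3!*2!*3!/9! = 72/362880
(j±m)!: 2!*3!*3!*3!*2!*3! = 5184
prefactor² = (2J+1)*Δ*N² = 216/35
  k=1: −1/(1!*2!*2!*2!*0!*1!) = -1/8
  k=2: +1/(2!*1!*1!*1!*1!*2!) = 1/4
  k=3: −1/(3!*0!*0!*0!*2!*3!) = -1/72
Σ = 1/9  ⇒  CG² = 216/35*1/9² = 8/105
CG = +√(8/105) = +0.276026

+√(8/105) = +0.276026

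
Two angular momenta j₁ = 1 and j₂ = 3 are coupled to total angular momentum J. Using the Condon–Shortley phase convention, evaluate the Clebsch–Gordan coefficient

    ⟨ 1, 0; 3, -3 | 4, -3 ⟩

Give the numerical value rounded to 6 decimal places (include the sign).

j₁+j₂−J=0  J+j₁−j₂=2  J−j₁+j₂=6  j₁+j₂+J+1=9
(j₁±m₁, j₂±m₂, J±M) = (1,1,0,6,1,7)
P² = 129600
sum k=0..0:
  [0] +1/720 = 1/720
S = 1/720
C² = P²·S² = 1/4 ; C = +0.500000

+√(1/4) ≈ +0.500000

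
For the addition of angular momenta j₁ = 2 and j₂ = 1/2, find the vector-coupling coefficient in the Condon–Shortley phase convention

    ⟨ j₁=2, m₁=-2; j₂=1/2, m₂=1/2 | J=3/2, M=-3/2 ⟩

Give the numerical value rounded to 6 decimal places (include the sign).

-0.894427  (= −√(4/5))

j₁+j₂−J=1  J+j₁−j₂=3  J−j₁+j₂=0  j₁+j₂+J+1=5
(j₁±m₁, j₂±m₂, J±M) = (0,4,1,0,0,3)
P² = 144/5
sum k=1..1:
  [1] −1/6 = -1/6
S = -1/6
C² = P²·S² = 4/5 ; C = -0.894427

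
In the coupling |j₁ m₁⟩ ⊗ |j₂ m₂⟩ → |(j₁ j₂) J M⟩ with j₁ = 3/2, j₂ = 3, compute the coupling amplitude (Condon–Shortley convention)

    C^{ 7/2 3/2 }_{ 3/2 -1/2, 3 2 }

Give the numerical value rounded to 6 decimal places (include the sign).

-0.654654  (= −√(3/7))

√[8·1!2!5!/9! · 1!2!5!1!5!2!] = √(6400/21)
  +(−1)^0/∏(0,1,2,5,0,0)! = 1/240  (running 1/240)
  +(−1)^1/∏(1,0,1,4,1,1)! = -1/24  (running -3/80)
⟨..|..⟩ = √(6400/21)·(-3/80) = -0.654654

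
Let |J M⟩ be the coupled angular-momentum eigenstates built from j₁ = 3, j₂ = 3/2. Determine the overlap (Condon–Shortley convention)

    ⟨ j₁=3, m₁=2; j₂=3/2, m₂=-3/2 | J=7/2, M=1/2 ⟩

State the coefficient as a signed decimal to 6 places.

+√(5/21) ≈ +0.487950

triangle: 1!*5!*2!/9! = 240/362880
(j±m)!: 5!*1!*0!*3!*4!*3! = 103680
prefactor² = (2J+1)*Δ*N² = 3840/7
  k=0: +1/(0!*1!*1!*0!*4!*2!) = 1/48
Σ = 1/48  ⇒  CG² = 3840/7*1/48² = 5/21
CG = +√(5/21) = +0.487950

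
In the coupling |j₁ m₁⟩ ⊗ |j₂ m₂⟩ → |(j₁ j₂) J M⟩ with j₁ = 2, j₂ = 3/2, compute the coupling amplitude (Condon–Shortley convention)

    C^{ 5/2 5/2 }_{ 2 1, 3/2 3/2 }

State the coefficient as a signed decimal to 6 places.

-0.654654

triangle: 1!*3!*2!/7! = 12/5040
(j±m)!: 3!*1!*3!*0!*5!*0! = 4320
prefactor² = (2J+1)*Δ*N² = 432/7
  k=1: −1/(1!*0!*0!*2!*3!*0!) = -1/12
Σ = -1/12  ⇒  CG² = 432/7*(-1/12)² = 3/7
CG = −√(3/7) = -0.654654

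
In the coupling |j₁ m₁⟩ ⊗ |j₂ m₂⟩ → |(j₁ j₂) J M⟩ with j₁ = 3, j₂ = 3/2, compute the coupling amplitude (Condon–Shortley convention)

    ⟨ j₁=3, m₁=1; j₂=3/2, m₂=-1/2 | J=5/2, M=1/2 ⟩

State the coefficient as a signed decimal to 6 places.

triangle: 2!×4!×1!/8! = 48/40320
(j±m)!: 4!×2!×1!×2!×3!×2! = 1152
prefactor² = (2J+1)×Δ×N² = 288/35
  k=0: +1/(0!×2!×2!×1!×2!×0!) = 1/8
  k=1: −1/(1!×1!×1!×0!×3!×1!) = -1/6
Σ = -1/24  ⇒  CG² = 288/35×(-1/24)² = 1/70
CG = −√(1/70) = -0.119523

−√(1/70) ≈ -0.119523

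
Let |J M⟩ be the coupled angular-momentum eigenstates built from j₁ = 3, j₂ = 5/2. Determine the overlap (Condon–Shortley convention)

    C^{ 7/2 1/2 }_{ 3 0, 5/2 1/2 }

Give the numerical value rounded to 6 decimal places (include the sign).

triangle: 2!*4!*3!/10! = 288/3628800
(j±m)!: 3!*3!*3!*2!*4!*3! = 62208
prefactor² = (2J+1)*Δ*N² = 6912/175
  k=0: +1/(0!*2!*3!*3!*1!*0!) = 1/72
  k=1: −1/(1!*1!*2!*2!*2!*1!) = -1/8
  k=2: +1/(2!*0!*1!*1!*3!*2!) = 1/24
Σ = -5/72  ⇒  CG² = 6912/175*(-5/72)² = 4/21
CG = −√(4/21) = -0.436436

−√(4/21) ≈ -0.436436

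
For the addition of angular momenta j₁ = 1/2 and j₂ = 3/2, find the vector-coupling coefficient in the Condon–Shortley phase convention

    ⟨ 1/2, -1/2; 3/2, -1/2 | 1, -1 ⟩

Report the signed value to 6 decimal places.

√[3·1!0!2!/4! · 0!1!1!2!0!2!] = √(1)
  +(−1)^1/∏(1,0,0,0,0,2)! = -1/2  (running -1/2)
⟨..|..⟩ = √(1)·(-1/2) = -0.500000

-0.500000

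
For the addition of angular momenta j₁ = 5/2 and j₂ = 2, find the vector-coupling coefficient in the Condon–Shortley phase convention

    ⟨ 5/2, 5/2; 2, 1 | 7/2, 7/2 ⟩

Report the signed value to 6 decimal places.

+√(5/9) = +0.745356

√[8·1!4!3!/9! · 5!0!3!1!7!0!] = √(11520)
  +(−1)^0/∏(0,1,0,3,4,0)! = 1/144  (running 1/144)
⟨..|..⟩ = √(11520)·(1/144) = +0.745356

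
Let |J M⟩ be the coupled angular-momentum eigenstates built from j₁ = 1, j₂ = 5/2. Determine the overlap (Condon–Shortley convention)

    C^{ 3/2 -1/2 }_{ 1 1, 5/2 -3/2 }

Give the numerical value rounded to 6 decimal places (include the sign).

j₁+j₂−J=2  J+j₁−j₂=0  J−j₁+j₂=3  j₁+j₂+J+1=6
(j₁±m₁, j₂±m₂, J±M) = (2,0,1,4,1,2)
P² = 32/5
sum k=0..0:
  [0] +1/4 = 1/4
S = 1/4
C² = P²·S² = 2/5 ; C = +0.632456

+0.632456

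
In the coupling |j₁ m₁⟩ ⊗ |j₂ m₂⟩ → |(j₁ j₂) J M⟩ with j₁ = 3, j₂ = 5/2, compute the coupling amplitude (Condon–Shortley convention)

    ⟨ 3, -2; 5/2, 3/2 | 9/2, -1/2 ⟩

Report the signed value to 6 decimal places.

triangle: 1!×5!×4!/11! = 2880/39916800
(j±m)!: 1!×5!×4!×1!×4!×5! = 8294400
prefactor² = (2J+1)×Δ×N² = 460800/77
  k=0: +1/(0!×1!×5!×4!×0!×0!) = 1/2880
  k=1: −1/(1!×0!×4!×3!×1!×1!) = -1/144
Σ = -19/2880  ⇒  CG² = 460800/77×(-19/2880)² = 361/1386
CG = −√(361/1386) = -0.510355

-0.510355  (= −√(361/1386))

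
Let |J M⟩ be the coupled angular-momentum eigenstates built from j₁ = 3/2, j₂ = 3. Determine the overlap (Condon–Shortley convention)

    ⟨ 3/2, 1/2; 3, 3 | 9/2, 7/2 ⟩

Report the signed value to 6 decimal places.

j₁+j₂−J=0  J+j₁−j₂=3  J−j₁+j₂=6  j₁+j₂+J+1=10
(j₁±m₁, j₂±m₂, J±M) = (2,1,6,0,8,1)
P² = 691200
sum k=0..0:
  [0] +1/1440 = 1/1440
S = 1/1440
C² = P²·S² = 1/3 ; C = +0.577350

+√(1/3) ≈ +0.577350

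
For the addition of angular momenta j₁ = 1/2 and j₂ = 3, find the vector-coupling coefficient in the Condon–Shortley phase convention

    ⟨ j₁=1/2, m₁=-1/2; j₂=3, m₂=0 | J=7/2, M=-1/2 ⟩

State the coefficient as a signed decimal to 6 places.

+0.755929  (= +√(4/7))

j₁+j₂−J=0  J+j₁−j₂=1  J−j₁+j₂=6  j₁+j₂+J+1=8
(j₁±m₁, j₂±m₂, J±M) = (0,1,3,3,3,4)
P² = 5184/7
sum k=0..0:
  [0] +1/36 = 1/36
S = 1/36
C² = P²·S² = 4/7 ; C = +0.755929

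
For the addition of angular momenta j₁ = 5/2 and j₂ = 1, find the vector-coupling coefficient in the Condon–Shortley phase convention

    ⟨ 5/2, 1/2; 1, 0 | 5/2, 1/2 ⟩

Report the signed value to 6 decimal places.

j₁+j₂−J=1  J+j₁−j₂=4  J−j₁+j₂=1  j₁+j₂+J+1=7
(j₁±m₁, j₂±m₂, J±M) = (3,2,1,1,3,2)
P² = 144/35
sum k=0..1:
  [0] +1/4 = 1/4
  [1] −1/6 = -1/6
S = 1/12
C² = P²·S² = 1/35 ; C = +0.169031

+√(1/35) ≈ +0.169031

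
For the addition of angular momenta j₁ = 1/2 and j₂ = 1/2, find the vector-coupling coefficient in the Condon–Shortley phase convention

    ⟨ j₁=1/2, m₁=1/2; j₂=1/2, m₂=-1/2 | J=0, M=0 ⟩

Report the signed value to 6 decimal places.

j₁+j₂−J=1  J+j₁−j₂=0  J−j₁+j₂=0  j₁+j₂+J+1=2
(j₁±m₁, j₂±m₂, J±M) = (1,0,0,1,0,0)
P² = 1/2
sum k=0..0:
  [0] +1/1 = 1
S = 1
C² = P²·S² = 1/2 ; C = +0.707107

+0.707107  (= +√(1/2))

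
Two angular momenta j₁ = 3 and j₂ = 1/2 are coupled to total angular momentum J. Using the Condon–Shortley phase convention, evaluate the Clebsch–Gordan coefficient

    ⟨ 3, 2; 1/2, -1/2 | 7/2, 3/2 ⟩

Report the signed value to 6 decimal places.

triangle: 0!*6!*1!/8! = 720/40320
(j±m)!: 5!*1!*0!*1!*5!*2! = 28800
prefactor² = (2J+1)*Δ*N² = 28800/7
  k=0: +1/(0!*0!*1!*0!*5!*1!) = 1/120
Σ = 1/120  ⇒  CG² = 28800/7*1/120² = 2/7
CG = +√(2/7) = +0.534522

+0.534522  (= +√(2/7))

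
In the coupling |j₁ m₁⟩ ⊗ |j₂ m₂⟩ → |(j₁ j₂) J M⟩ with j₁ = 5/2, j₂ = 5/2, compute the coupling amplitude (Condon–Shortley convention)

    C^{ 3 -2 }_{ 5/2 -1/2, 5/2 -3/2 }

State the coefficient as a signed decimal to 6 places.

-0.288675  (= −√(1/12))

j₁+j₂−J=2  J+j₁−j₂=3  J−j₁+j₂=3  j₁+j₂+J+1=9
(j₁±m₁, j₂±m₂, J±M) = (2,3,1,4,1,5)
P² = 48
sum k=0..1:
  [0] +1/24 = 1/24
  [1] −1/12 = -1/12
S = -1/24
C² = P²·S² = 1/12 ; C = -0.288675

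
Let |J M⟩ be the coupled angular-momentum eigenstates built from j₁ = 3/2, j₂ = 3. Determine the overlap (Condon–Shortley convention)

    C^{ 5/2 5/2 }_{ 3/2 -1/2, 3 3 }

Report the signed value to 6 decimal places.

j₁+j₂−J=2  J+j₁−j₂=1  J−j₁+j₂=4  j₁+j₂+J+1=8
(j₁±m₁, j₂±m₂, J±M) = (1,2,6,0,5,0)
P² = 8640/7
sum k=2..2:
  [2] +1/48 = 1/48
S = 1/48
C² = P²·S² = 15/28 ; C = +0.731925

+0.731925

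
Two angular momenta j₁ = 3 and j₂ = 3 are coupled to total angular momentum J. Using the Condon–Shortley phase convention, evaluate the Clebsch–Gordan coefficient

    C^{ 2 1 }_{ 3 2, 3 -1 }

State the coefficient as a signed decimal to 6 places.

√[5·4!2!2!/9! · 5!1!2!4!3!1!] = √(320/7)
  +(−1)^0/∏(0,4,1,2,1,0)! = 1/48  (running 1/48)
  +(−1)^1/∏(1,3,0,1,2,1)! = -1/12  (running -1/16)
⟨..|..⟩ = √(320/7)·(-1/16) = -0.422577

-0.422577  (= −√(5/28))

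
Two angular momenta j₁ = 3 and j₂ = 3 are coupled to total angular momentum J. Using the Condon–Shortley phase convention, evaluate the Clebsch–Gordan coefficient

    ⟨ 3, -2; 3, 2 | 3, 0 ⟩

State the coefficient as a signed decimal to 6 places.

-0.408248  (= −√(1/6))

j₁+j₂−J=3  J+j₁−j₂=3  J−j₁+j₂=3  j₁+j₂+J+1=10
(j₁±m₁, j₂±m₂, J±M) = (1,5,5,1,3,3)
P² = 216
sum k=2..3:
  [2] +1/72 = 1/72
  [3] −1/24 = -1/24
S = -1/36
C² = P²·S² = 1/6 ; C = -0.408248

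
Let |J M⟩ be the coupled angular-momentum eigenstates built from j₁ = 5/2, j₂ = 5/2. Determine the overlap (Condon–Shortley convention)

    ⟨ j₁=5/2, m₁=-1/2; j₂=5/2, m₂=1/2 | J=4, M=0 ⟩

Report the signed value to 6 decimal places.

j₁+j₂−J=1  J+j₁−j₂=4  J−j₁+j₂=4  j₁+j₂+J+1=10
(j₁±m₁, j₂±m₂, J±M) = (2,3,3,2,4,4)
P² = 20736/175
sum k=0..1:
  [0] +1/36 = 1/36
  [1] −1/16 = -1/16
S = -5/144
C² = P²·S² = 1/7 ; C = -0.377964

−√(1/7) = -0.377964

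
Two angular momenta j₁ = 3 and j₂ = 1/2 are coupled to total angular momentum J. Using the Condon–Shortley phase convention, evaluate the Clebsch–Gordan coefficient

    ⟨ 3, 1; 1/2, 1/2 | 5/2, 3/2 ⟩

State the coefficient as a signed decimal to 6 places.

−√(2/7) ≈ -0.534522

j₁+j₂−J=1  J+j₁−j₂=5  J−j₁+j₂=0  j₁+j₂+J+1=7
(j₁±m₁, j₂±m₂, J±M) = (4,2,1,0,4,1)
P² = 1152/7
sum k=1..1:
  [1] −1/24 = -1/24
S = -1/24
C² = P²·S² = 2/7 ; C = -0.534522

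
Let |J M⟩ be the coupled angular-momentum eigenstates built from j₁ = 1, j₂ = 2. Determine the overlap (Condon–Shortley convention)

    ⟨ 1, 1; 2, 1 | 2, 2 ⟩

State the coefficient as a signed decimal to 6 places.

+√(1/3) = +0.577350

triangle: 1!×1!×3!/6! = 6/720
(j±m)!: 2!×0!×3!×1!×4!×0! = 288
prefactor² = (2J+1)×Δ×N² = 12
  k=0: +1/(0!×1!×0!×3!×1!×0!) = 1/6
Σ = 1/6  ⇒  CG² = 12×1/6² = 1/3
CG = +√(1/3) = +0.577350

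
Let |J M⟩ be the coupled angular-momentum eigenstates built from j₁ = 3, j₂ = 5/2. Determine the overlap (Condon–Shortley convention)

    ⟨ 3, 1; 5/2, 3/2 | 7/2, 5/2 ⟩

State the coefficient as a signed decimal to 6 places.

-0.398410

√[8·2!4!3!/10! · 4!2!4!1!6!1!] = √(18432/35)
  +(−1)^1/∏(1,1,1,3,3,0)! = -1/36  (running -1/36)
  +(−1)^2/∏(2,0,0,2,4,1)! = 1/96  (running -5/288)
⟨..|..⟩ = √(18432/35)·(-5/288) = -0.398410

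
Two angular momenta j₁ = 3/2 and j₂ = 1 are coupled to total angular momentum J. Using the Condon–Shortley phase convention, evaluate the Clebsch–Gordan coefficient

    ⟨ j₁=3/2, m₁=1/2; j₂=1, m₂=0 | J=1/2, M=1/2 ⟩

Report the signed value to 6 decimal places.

−√(1/3) ≈ -0.577350

triangle: 2!×1!×0!/4! = 2/24
(j±m)!: 2!×1!×1!×1!×1!×0! = 2
prefactor² = (2J+1)×Δ×N² = 1/3
  k=1: −1/(1!×1!×0!×0!×1!×0!) = -1
Σ = -1  ⇒  CG² = 1/3×(-1)² = 1/3
CG = −√(1/3) = -0.577350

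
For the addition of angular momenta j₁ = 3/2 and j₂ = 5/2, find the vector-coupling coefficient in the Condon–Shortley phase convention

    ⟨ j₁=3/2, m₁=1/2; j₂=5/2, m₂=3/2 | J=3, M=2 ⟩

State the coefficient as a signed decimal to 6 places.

√[7·1!2!4!/8! · 2!1!4!1!5!1!] = √(48)
  +(−1)^0/∏(0,1,1,4,1,0)! = 1/24  (running 1/24)
  +(−1)^1/∏(1,0,0,3,2,1)! = -1/12  (running -1/24)
⟨..|..⟩ = √(48)·(-1/24) = -0.288675

-0.288675  (= −√(1/12))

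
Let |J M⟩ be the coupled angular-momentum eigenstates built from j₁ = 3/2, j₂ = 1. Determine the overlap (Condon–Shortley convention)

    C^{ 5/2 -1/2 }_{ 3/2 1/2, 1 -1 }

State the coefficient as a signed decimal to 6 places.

+√(3/10) ≈ +0.547723

triangle: 0!·3!·2!/6! = 12/720
(j±m)!: 2!·1!·0!·2!·2!·3! = 48
prefactor² = (2J+1)·Δ·N² = 24/5
  k=0: +1/(0!·0!·1!·0!·2!·2!) = 1/4
Σ = 1/4  ⇒  CG² = 24/5·1/4² = 3/10
CG = +√(3/10) = +0.547723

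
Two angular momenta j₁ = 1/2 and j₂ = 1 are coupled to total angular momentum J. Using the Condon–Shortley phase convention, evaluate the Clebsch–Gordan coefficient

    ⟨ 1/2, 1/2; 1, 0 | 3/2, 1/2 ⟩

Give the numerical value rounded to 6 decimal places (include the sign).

+0.816497

√[4·0!1!2!/4! · 1!0!1!1!2!1!] = √(2/3)
  +(−1)^0/∏(0,0,0,1,1,1)! = 1  (running 1)
⟨..|..⟩ = √(2/3)·(1) = +0.816497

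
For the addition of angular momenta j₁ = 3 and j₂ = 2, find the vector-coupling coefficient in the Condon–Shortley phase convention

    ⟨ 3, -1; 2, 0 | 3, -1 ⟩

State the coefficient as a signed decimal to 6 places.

−√(3/20) ≈ -0.387298

√[7·2!4!2!/9! · 2!4!2!2!2!4!] = √(256/15)
  +(−1)^0/∏(0,2,4,2,0,0)! = 1/96  (running 1/96)
  +(−1)^1/∏(1,1,3,1,1,1)! = -1/6  (running -5/32)
  +(−1)^2/∏(2,0,2,0,2,2)! = 1/16  (running -3/32)
⟨..|..⟩ = √(256/15)·(-3/32) = -0.387298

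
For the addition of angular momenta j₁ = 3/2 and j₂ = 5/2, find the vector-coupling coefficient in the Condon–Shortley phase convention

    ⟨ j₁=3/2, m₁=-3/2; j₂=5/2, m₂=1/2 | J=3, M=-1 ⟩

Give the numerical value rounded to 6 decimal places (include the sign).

-0.670820

j₁+j₂−J=1  J+j₁−j₂=2  J−j₁+j₂=4  j₁+j₂+J+1=8
(j₁±m₁, j₂±m₂, J±M) = (0,3,3,2,2,4)
P² = 144/5
sum k=1..1:
  [1] −1/8 = -1/8
S = -1/8
C² = P²·S² = 9/20 ; C = -0.670820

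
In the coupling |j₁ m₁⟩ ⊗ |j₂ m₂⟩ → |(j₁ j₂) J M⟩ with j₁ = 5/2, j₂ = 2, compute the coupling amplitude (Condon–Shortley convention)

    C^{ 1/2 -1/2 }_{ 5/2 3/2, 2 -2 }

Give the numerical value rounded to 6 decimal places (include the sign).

triangle: 4!*1!*0!/6! = 24/720
(j±m)!: 4!*1!*0!*4!*0!*1! = 576
prefactor² = (2J+1)*Δ*N² = 192/5
  k=0: +1/(0!*4!*1!*0!*0!*0!) = 1/24
Σ = 1/24  ⇒  CG² = 192/5*1/24² = 1/15
CG = +√(1/15) = +0.258199

+√(1/15) ≈ +0.258199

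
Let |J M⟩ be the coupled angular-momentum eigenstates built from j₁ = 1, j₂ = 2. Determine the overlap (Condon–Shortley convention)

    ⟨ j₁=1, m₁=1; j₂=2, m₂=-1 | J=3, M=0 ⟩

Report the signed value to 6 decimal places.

√[7·0!2!4!/7! · 2!0!1!3!3!3!] = √(144/5)
  +(−1)^0/∏(0,0,0,1,2,3)! = 1/12  (running 1/12)
⟨..|..⟩ = √(144/5)·(1/12) = +0.447214

+0.447214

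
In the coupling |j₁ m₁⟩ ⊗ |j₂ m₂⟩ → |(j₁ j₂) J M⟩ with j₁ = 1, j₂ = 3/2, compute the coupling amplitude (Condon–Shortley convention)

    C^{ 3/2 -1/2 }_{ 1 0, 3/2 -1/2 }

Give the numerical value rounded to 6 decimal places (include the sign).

triangle: 1!·1!·2!/5! = 2/120
(j±m)!: 1!·1!·1!·2!·1!·2! = 4
prefactor² = (2J+1)·Δ·N² = 4/15
  k=0: +1/(0!·1!·1!·1!·0!·1!) = 1
  k=1: −1/(1!·0!·0!·0!·1!·2!) = -1/2
Σ = 1/2  ⇒  CG² = 4/15·1/2² = 1/15
CG = +√(1/15) = +0.258199

+√(1/15) = +0.258199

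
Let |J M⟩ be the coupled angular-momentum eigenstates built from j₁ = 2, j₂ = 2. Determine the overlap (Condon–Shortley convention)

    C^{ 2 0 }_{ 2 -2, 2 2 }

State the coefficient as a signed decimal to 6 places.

√[5·2!2!2!/7! · 0!4!4!0!2!2!] = √(128/7)
  +(−1)^2/∏(2,0,2,2,0,0)! = 1/8  (running 1/8)
⟨..|..⟩ = √(128/7)·(1/8) = +0.534522

+0.534522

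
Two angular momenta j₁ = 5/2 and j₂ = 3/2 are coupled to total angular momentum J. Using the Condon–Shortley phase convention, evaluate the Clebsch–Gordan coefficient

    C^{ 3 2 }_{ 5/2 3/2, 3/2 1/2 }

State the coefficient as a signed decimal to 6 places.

√[7·1!4!2!/8! · 4!1!2!1!5!1!] = √(48)
  +(−1)^0/∏(0,1,1,2,3,0)! = 1/12  (running 1/12)
  +(−1)^1/∏(1,0,0,1,4,1)! = -1/24  (running 1/24)
⟨..|..⟩ = √(48)·(1/24) = +0.288675

+0.288675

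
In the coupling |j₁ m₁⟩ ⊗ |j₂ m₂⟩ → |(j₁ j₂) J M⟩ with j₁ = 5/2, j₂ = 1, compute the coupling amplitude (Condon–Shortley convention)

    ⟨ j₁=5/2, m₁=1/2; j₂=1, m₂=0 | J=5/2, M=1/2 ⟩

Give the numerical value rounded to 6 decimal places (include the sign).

√[6·1!4!1!/7! · 3!2!1!1!3!2!] = √(144/35)
  +(−1)^0/∏(0,1,2,1,2,0)! = 1/4  (running 1/4)
  +(−1)^1/∏(1,0,1,0,3,1)! = -1/6  (running 1/12)
⟨..|..⟩ = √(144/35)·(1/12) = +0.169031

+√(1/35) = +0.169031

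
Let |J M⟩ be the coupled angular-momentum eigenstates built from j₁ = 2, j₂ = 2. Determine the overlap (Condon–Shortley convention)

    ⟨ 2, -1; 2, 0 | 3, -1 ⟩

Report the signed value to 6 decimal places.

-0.447214  (= −√(1/5))

√[7·1!3!3!/8! · 1!3!2!2!2!4!] = √(36/5)
  +(−1)^0/∏(0,1,3,2,0,1)! = 1/12  (running 1/12)
  +(−1)^1/∏(1,0,2,1,1,2)! = -1/4  (running -1/6)
⟨..|..⟩ = √(36/5)·(-1/6) = -0.447214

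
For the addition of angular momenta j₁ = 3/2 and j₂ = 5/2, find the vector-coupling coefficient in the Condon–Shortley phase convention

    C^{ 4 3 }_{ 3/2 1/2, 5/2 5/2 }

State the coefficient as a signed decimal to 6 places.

+√(3/8) = +0.612372

triangle: 0!·3!·5!/9! = 720/362880
(j±m)!: 2!·1!·5!·0!·7!·1! = 1209600
prefactor² = (2J+1)·Δ·N² = 21600
  k=0: +1/(0!·0!·1!·5!·2!·0!) = 1/240
Σ = 1/240  ⇒  CG² = 21600·1/240² = 3/8
CG = +√(3/8) = +0.612372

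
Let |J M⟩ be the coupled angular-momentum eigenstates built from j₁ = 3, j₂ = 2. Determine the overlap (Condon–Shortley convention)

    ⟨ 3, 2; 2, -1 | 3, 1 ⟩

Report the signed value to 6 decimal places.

√[7·2!4!2!/9! · 5!1!1!3!4!2!] = √(64)
  +(−1)^0/∏(0,2,1,1,3,1)! = 1/12  (running 1/12)
  +(−1)^1/∏(1,1,0,0,4,2)! = -1/48  (running 1/16)
⟨..|..⟩ = √(64)·(1/16) = +0.500000

+√(1/4) ≈ +0.500000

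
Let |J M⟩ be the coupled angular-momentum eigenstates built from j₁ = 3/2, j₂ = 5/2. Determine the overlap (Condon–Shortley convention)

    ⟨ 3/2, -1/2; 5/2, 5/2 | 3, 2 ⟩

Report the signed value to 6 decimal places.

−√(5/12) ≈ -0.645497

j₁+j₂−J=1  J+j₁−j₂=2  J−j₁+j₂=4  j₁+j₂+J+1=8
(j₁±m₁, j₂±m₂, J±M) = (1,2,5,0,5,1)
P² = 240
sum k=1..1:
  [1] −1/24 = -1/24
S = -1/24
C² = P²·S² = 5/12 ; C = -0.645497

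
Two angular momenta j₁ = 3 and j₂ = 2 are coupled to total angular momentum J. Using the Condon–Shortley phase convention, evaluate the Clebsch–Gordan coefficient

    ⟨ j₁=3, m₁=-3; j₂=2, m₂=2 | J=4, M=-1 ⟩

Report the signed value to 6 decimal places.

-0.207020  (= −√(3/70))

triangle: 1!·5!·3!/10! = 720/3628800
(j±m)!: 0!·6!·4!·0!·3!·5! = 12441600
prefactor² = (2J+1)·Δ·N² = 155520/7
  k=1: −1/(1!·0!·5!·3!·0!·0!) = -1/720
Σ = -1/720  ⇒  CG² = 155520/7·(-1/720)² = 3/70
CG = −√(3/70) = -0.207020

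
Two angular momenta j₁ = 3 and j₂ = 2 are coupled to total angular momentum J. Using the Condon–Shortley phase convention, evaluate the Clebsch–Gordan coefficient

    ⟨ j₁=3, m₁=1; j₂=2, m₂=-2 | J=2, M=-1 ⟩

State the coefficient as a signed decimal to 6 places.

+0.462910  (= +√(3/14))

triangle: 3!*3!*1!/8! = 36/40320
(j±m)!: 4!*2!*0!*4!*1!*3! = 6912
prefactor² = (2J+1)*Δ*N² = 216/7
  k=0: +1/(0!*3!*2!*0!*1!*1!) = 1/12
Σ = 1/12  ⇒  CG² = 216/7*1/12² = 3/14
CG = +√(3/14) = +0.462910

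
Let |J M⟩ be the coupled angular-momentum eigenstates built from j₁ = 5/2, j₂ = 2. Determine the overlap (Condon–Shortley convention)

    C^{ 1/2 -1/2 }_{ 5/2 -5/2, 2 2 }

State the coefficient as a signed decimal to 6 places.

j₁+j₂−J=4  J+j₁−j₂=1  J−j₁+j₂=0  j₁+j₂+J+1=6
(j₁±m₁, j₂±m₂, J±M) = (0,5,4,0,0,1)
P² = 192
sum k=4..4:
  [4] +1/24 = 1/24
S = 1/24
C² = P²·S² = 1/3 ; C = +0.577350

+√(1/3) = +0.577350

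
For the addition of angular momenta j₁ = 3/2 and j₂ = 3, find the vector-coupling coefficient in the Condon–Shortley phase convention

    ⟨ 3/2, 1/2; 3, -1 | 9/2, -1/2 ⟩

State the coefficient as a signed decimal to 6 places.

+0.597614  (= +√(5/14))

j₁+j₂−J=0  J+j₁−j₂=3  J−j₁+j₂=6  j₁+j₂+J+1=10
(j₁±m₁, j₂±m₂, J±M) = (2,1,2,4,4,5)
P² = 23040/7
sum k=0..0:
  [0] +1/96 = 1/96
S = 1/96
C² = P²·S² = 5/14 ; C = +0.597614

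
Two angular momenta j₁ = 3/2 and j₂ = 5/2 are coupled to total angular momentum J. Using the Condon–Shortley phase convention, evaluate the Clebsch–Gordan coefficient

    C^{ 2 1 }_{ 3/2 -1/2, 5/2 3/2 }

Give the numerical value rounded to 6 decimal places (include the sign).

j₁+j₂−J=2  J+j₁−j₂=1  J−j₁+j₂=3  j₁+j₂+J+1=7
(j₁±m₁, j₂±m₂, J±M) = (1,2,4,1,3,1)
P² = 24/7
sum k=1..2:
  [1] −1/6 = -1/6
  [2] +1/4 = 1/4
S = 1/12
C² = P²·S² = 1/42 ; C = +0.154303

+√(1/42) ≈ +0.154303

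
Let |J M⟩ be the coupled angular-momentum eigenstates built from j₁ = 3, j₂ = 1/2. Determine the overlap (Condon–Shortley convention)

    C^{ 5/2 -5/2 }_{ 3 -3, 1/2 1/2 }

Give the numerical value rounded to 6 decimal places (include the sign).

√[6·1!5!0!/7! · 0!6!1!0!0!5!] = √(86400/7)
  +(−1)^1/∏(1,0,5,0,0,0)! = -1/120  (running -1/120)
⟨..|..⟩ = √(86400/7)·(-1/120) = -0.925820

-0.925820  (= −√(6/7))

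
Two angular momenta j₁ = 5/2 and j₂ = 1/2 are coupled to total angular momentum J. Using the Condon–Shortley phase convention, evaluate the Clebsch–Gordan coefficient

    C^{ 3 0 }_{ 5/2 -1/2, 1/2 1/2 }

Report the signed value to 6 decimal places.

+√(1/2) = +0.707107

j₁+j₂−J=0  J+j₁−j₂=5  J−j₁+j₂=1  j₁+j₂+J+1=7
(j₁±m₁, j₂±m₂, J±M) = (2,3,1,0,3,3)
P² = 72
sum k=0..0:
  [0] +1/12 = 1/12
S = 1/12
C² = P²·S² = 1/2 ; C = +0.707107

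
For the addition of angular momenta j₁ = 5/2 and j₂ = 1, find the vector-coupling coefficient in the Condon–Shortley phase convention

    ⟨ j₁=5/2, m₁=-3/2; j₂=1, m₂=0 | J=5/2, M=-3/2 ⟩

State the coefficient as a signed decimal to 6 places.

triangle: 1!·4!·1!/7! = 24/5040
(j±m)!: 1!·4!·1!·1!·1!·4! = 576
prefactor² = (2J+1)·Δ·N² = 576/35
  k=0: +1/(0!·1!·4!·1!·0!·0!) = 1/24
  k=1: −1/(1!·0!·3!·0!·1!·1!) = -1/6
Σ = -1/8  ⇒  CG² = 576/35·(-1/8)² = 9/35
CG = −√(9/35) = -0.507093

−√(9/35) = -0.507093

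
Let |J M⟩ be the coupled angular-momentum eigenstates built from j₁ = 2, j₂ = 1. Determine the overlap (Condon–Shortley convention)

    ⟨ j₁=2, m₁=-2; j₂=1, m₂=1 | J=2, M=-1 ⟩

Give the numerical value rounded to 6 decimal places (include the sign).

√[5·1!3!1!/6! · 0!4!2!0!1!3!] = √(12)
  +(−1)^1/∏(1,0,3,1,0,0)! = -1/6  (running -1/6)
⟨..|..⟩ = √(12)·(-1/6) = -0.577350

−√(1/3) = -0.577350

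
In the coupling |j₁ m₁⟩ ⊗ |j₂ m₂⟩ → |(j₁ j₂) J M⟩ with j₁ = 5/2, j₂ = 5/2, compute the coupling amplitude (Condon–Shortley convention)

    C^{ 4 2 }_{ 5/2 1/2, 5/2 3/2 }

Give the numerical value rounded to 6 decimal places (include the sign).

-0.422577  (= −√(5/28))

triangle: 1!·4!·4!/10! = 576/3628800
(j±m)!: 3!·2!·4!·1!·6!·2! = 414720
prefactor² = (2J+1)·Δ·N² = 20736/35
  k=0: +1/(0!·1!·2!·4!·2!·0!) = 1/96
  k=1: −1/(1!·0!·1!·3!·3!·1!) = -1/36
Σ = -5/288  ⇒  CG² = 20736/35·(-5/288)² = 5/28
CG = −√(5/28) = -0.422577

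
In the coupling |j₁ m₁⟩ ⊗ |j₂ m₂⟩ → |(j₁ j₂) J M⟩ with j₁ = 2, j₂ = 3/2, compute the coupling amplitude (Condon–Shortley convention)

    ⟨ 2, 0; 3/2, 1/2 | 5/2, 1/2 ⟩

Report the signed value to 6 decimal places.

−√(3/35) = -0.292770

√[6·1!3!2!/7! · 2!2!2!1!3!2!] = √(48/35)
  +(−1)^0/∏(0,1,2,2,1,0)! = 1/4  (running 1/4)
  +(−1)^1/∏(1,0,1,1,2,1)! = -1/2  (running -1/4)
⟨..|..⟩ = √(48/35)·(-1/4) = -0.292770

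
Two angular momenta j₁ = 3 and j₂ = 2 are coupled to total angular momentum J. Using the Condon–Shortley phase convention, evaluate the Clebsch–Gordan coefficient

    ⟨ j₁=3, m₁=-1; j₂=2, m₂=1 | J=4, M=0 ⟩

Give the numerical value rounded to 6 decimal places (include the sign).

√[9·1!5!3!/10! · 2!4!3!1!4!4!] = √(10368/35)
  +(−1)^0/∏(0,1,4,3,1,0)! = 1/144  (running 1/144)
  +(−1)^1/∏(1,0,3,2,2,1)! = -1/24  (running -5/144)
⟨..|..⟩ = √(10368/35)·(-5/144) = -0.597614

−√(5/14) = -0.597614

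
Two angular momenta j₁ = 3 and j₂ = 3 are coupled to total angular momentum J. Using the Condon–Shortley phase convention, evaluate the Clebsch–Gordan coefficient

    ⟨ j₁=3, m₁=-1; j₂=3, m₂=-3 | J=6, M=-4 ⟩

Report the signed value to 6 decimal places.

j₁+j₂−J=0  J+j₁−j₂=6  J−j₁+j₂=6  j₁+j₂+J+1=13
(j₁±m₁, j₂±m₂, J±M) = (2,4,0,6,2,10)
P² = 2985984000/11
sum k=0..0:
  [0] +1/34560 = 1/34560
S = 1/34560
C² = P²·S² = 5/22 ; C = +0.476731

+√(5/22) ≈ +0.476731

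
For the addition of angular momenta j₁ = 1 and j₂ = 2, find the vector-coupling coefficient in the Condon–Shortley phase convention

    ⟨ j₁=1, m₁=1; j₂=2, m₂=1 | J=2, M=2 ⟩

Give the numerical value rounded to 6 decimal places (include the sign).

√[5·1!1!3!/6! · 2!0!3!1!4!0!] = √(12)
  +(−1)^0/∏(0,1,0,3,1,0)! = 1/6  (running 1/6)
⟨..|..⟩ = √(12)·(1/6) = +0.577350

+√(1/3) = +0.577350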